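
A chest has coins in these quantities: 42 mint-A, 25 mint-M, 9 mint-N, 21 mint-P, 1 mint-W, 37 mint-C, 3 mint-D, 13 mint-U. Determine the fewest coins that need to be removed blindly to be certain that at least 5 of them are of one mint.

Pigeonhole: the 8 mints are the holes; the coins drawn are the pigeons.
To avoid 5 of any one mint, the worst case takes at most 4 of each mint, or every coin of a mint that has fewer than 4.
That gives 4 + 4 + 4 + 4 + 1 + 4 + 3 + 4 = 28 coins with no mint reaching 5.
The next coin forces some mint to 5, so 28 + 1 = 29.

29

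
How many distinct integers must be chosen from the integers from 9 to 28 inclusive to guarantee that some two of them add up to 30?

15

Two chosen integers sum to 30 exactly when both halves of some pair {x, 30−x} with 9 ≤ x ≤ 30−x ≤ 21 are chosen — 6 such pairs.
The remaining 8 elements (those with no distinct partner in range) can never complete a 30-sum, so the worst case takes all of them and one from each pair: 8 + 6 = 14.
By pigeonhole, the 15th integer has to be the second member of some pair, so 14 + 1 = 15.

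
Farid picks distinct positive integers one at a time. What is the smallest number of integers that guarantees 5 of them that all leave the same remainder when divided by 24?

97

By pigeonhole, the 24 residue classes mod 24 are the pigeonholes.
With 96 integers one could put 4 in each residue class and have no class reach 5.
The 97th integer pushes some class to 5, so 24·4 + 1 = 97.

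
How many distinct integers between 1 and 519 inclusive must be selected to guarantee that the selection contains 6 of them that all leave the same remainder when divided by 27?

136

By the pigeonhole principle, the 27 residue classes mod 27 are the pigeonholes.
With 135 integers one could put 5 in each residue class and have no class reach 6.
The 136th integer pushes some class to 6, so 27·5 + 1 = 136.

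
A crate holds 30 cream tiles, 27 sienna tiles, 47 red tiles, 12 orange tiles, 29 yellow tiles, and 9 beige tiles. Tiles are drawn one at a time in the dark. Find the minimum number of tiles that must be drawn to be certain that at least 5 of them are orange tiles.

147

In the worst case for collecting orange tiles, every non-orange tile comes out first.
There are 30 + 27 + 47 + 29 + 9 = 142 non-orange tiles altogether.
After those, each further tile must be orange, so 142 + 5 = 147 draws guarantee 5 orange tiles.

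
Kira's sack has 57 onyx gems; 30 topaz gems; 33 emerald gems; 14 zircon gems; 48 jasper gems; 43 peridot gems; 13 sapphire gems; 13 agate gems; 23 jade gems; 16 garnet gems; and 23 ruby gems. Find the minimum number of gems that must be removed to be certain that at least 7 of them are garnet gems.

In the worst case for collecting garnet gems, every non-garnet gem comes out first.
There are 57 + 30 + 33 + 14 + 48 + 43 + 13 + 13 + 23 + 23 = 297 non-garnet gems altogether.
After those, each further gem must be garnet, so 297 + 7 = 304 draws guarantee 7 garnet gems.

304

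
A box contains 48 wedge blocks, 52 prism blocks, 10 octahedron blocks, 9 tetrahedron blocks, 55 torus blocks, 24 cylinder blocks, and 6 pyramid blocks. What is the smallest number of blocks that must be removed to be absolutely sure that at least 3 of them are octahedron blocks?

197

In the worst case for collecting octahedron blocks, every non-octahedron block comes out first.
There are 48 + 52 + 9 + 55 + 24 + 6 = 194 non-octahedron blocks altogether.
After those, each further block must be octahedron, so 194 + 3 = 197 draws guarantee 3 octahedron blocks.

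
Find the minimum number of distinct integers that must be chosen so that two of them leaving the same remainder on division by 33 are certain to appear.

34

By pigeonhole, the 33 residue classes mod 33 are the pigeonholes.
With 33 integers one could put 1 in each residue class and have no class reach 2.
The 34th integer pushes some class to 2, so 33·1 + 1 = 34.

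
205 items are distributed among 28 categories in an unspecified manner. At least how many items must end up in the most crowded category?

8

By pigeonhole, the 28 categories are the holes and the 205 items are the pigeons.
If every category held at most 7 items, the total would be at most 28 × 7 = 196, which is less than 205.
So some category holds at least ⌈205/28⌉ = 8 items.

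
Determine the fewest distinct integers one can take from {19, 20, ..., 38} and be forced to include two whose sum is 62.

14

A set avoiding the sum 62 can contain at most one of each pair {x, 62−x}, plus the 6 elements whose complement lies outside the range or equal to its own complement.
The integers 19, …, 31 (13 of them) are such a set: any two sum to at least 19+20 = 39 and at most 30+31 = 61 < 62.
Any 14th integer completes one of the 7 pairs, so 14 choices force a sum of 62.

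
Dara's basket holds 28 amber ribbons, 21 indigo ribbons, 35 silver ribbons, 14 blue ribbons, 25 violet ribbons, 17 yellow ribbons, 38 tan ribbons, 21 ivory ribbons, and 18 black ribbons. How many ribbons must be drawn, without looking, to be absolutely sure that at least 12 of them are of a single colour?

An adversary could hand out at most 11 ribbons per colour: 11 + 11 + 11 + 11 + 11 + 11 + 11 + 11 + 11 = 99 ribbons and still no colour has 12.
One more ribbon lands in a colour already at 11, so 100 draws are enough and 99 are not.

100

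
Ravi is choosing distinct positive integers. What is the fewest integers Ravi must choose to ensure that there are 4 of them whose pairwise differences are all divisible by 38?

Integers whose pairwise differences are multiples of 38 are exactly those sharing a remainder mod 38. The 38 residue classes mod 38 are the pigeonholes.
With 114 integers one could put 3 in each residue class and have no class reach 4.
The 115th integer pushes some class to 4, so 38·3 + 1 = 115.

115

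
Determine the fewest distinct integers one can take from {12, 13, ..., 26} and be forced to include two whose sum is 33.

11

Group the elements by complementary pair {x, 33−x}: {12,21}, {13,20}, {14,19}, …, giving 5 two-element pairs and 5 integers whose partner 33−x falls outside [12,26].
Pigeonhole: treating each of those 10 groups as a pigeonhole, one can pick one integer per group — 10 integers — with no two summing to 33.
The 11th integer lands in an occupied pair, forcing a sum of 33.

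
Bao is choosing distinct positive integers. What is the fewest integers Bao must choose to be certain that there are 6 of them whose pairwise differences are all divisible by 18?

Integers whose pairwise differences are multiples of 18 are exactly those sharing a remainder mod 18. The 18 residue classes mod 18 are the pigeonholes.
With 90 integers one could put 5 in each residue class and have no class reach 6.
The 91st integer pushes some class to 6, so 18·5 + 1 = 91.

91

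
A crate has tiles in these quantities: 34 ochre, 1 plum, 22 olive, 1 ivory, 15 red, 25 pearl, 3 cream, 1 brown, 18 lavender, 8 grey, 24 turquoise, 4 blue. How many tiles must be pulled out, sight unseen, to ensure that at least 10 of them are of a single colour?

73

An adversary could hand out at most 9 tiles per colour (6 colours run out sooner): 9 + 1 + 9 + 1 + 9 + 9 + 3 + 1 + 9 + 8 + 9 + 4 = 72 tiles and still no colour has 10.
By the pigeonhole principle, one more tile lands in a colour already at 9, so 73 draws are enough and 72 are not.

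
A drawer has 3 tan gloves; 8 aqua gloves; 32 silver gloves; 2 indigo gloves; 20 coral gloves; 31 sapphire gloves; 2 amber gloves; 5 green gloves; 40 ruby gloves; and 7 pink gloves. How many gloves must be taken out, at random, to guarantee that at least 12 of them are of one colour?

72

The 10 colours are the holes; the gloves drawn are the pigeons.
To avoid 12 of any one colour, the worst case takes at most 11 of each colour, or every glove of a colour that has fewer than 11.
That gives 3 + 8 + 11 + 2 + 11 + 11 + 2 + 5 + 11 + 7 = 71 gloves with no colour reaching 12.
The next glove forces some colour to 12, so 71 + 1 = 72.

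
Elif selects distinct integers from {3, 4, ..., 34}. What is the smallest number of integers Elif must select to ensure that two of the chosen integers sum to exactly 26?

Group the elements by complementary pair {x, 26−x}: {3,23}, {4,22}, {5,21}, …, giving 10 two-element pairs, the single value 13 (it cannot pair with itself since the integers are distinct), and 11 integers whose partner 26−x falls outside [3,34].
Treating each of those 22 groups as a pigeonhole, one can pick one integer per group — 22 integers — with no two summing to 26.
The 23rd integer lands in an occupied pair, forcing a sum of 26.

23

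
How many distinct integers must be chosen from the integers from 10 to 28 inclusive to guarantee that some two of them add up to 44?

14

Two chosen integers sum to 44 exactly when both halves of some pair {x, 44−x} with 16 ≤ x ≤ 44−x ≤ 28 are chosen — 6 such pairs.
The remaining 7 elements (those with no distinct partner in range) can never complete a 44-sum, so the worst case takes all of them and one from each pair: 7 + 6 = 13.
The 14th integer has to be the second member of some pair, so 13 + 1 = 14.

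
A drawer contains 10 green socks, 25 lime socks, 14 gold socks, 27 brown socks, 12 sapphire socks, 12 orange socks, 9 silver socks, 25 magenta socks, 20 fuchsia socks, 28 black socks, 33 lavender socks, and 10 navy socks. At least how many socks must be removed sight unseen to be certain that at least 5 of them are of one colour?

An adversary could hand out at most 4 socks per colour: 4 + 4 + 4 + 4 + 4 + 4 + 4 + 4 + 4 + 4 + 4 + 4 = 48 socks and still no colour has 5.
One more sock lands in a colour already at 4, so 49 draws are enough and 48 are not.

49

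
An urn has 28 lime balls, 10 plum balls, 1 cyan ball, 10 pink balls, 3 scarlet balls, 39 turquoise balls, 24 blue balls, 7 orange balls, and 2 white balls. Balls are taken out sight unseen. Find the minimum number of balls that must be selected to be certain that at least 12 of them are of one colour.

An adversary could hand out at most 11 balls per colour (6 colours run out sooner): 11 + 10 + 1 + 10 + 3 + 11 + 11 + 7 + 2 = 66 balls and still no colour has 12.
One more ball lands in a colour already at 11, so 67 draws are enough and 66 are not.

67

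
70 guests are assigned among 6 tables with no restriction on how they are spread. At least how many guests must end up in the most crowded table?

12

The 6 tables are the holes and the 70 guests are the pigeons.
If every table held at most 11 guests, the total would be at most 6 × 11 = 66, which is less than 70.
So some table holds at least ⌈70/6⌉ = 12 guests.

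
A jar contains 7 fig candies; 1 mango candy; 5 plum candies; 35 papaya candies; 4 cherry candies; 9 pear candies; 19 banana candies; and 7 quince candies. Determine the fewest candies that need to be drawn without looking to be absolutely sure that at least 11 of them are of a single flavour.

An adversary could hand out at most 10 candies per flavour (6 flavours run out sooner): 7 + 1 + 5 + 10 + 4 + 9 + 10 + 7 = 53 candies and still no flavour has 11.
One more candy lands in a flavour already at 10, so 54 draws are enough and 53 are not.

54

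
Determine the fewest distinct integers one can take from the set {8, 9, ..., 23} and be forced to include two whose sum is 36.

Two chosen integers sum to 36 exactly when both halves of some pair {x, 36−x} with 13 ≤ x ≤ 36−x ≤ 23 are chosen — 5 such pairs.
The remaining 6 elements (those with no distinct partner in range) can never complete a 36-sum, so the worst case takes all of them and one from each pair: 6 + 5 = 11.
The 12th integer has to be the second member of some pair, so 11 + 1 = 12.

12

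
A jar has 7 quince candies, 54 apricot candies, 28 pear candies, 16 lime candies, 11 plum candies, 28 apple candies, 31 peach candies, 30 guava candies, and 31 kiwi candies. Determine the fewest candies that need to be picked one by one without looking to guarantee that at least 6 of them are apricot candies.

188

In the worst case for collecting apricot candies, every non-apricot candy comes out first.
There are 7 + 28 + 16 + 11 + 28 + 31 + 30 + 31 = 182 non-apricot candies altogether.
After those, each further candy must be apricot, so 182 + 6 = 188 draws guarantee 6 apricot candies.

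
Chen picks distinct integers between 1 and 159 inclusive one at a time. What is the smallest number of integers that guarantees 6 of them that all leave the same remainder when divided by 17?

Pigeonhole: the 17 residue classes mod 17 are the pigeonholes.
With 85 integers one could put 5 in each residue class and have no class reach 6.
The 86th integer pushes some class to 6, so 17·5 + 1 = 86.

86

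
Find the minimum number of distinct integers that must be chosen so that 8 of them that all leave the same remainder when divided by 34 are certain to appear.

Pigeonhole: the 34 residue classes mod 34 are the pigeonholes.
With 238 integers one could put 7 in each residue class and have no class reach 8.
The 239th integer pushes some class to 8, so 34·7 + 1 = 239.

239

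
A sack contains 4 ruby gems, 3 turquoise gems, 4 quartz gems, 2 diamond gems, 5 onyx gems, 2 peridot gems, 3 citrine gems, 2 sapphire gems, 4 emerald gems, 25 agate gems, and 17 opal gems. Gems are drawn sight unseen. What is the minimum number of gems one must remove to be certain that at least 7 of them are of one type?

An adversary could hand out at most 6 gems per type (9 types run out sooner): 4 + 3 + 4 + 2 + 5 + 2 + 3 + 2 + 4 + 6 + 6 = 41 gems and still no type has 7.
By pigeonhole, one more gem lands in a type already at 6, so 42 draws are enough and 41 are not.

42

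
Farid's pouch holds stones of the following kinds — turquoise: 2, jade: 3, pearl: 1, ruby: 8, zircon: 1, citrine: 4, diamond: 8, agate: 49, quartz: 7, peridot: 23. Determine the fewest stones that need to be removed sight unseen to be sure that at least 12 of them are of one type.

The 10 types are the holes; the stones drawn are the pigeons.
To avoid 12 of any one type, the worst case takes at most 11 of each type, or every stone of a type that has fewer than 11.
That gives 2 + 3 + 1 + 8 + 1 + 4 + 8 + 11 + 7 + 11 = 56 stones with no type reaching 12.
The next stone forces some type to 12, so 56 + 1 = 57.

57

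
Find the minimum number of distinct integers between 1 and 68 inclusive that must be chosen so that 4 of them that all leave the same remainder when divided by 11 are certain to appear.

The 11 residue classes mod 11 are the pigeonholes.
With 33 integers one could put 3 in each residue class and have no class reach 4.
The 34th integer pushes some class to 4, so 11·3 + 1 = 34.

34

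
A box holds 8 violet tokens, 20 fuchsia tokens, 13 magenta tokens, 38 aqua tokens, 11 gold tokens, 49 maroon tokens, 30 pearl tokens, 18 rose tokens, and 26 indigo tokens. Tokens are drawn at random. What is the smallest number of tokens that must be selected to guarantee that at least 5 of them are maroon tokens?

In the worst case for collecting maroon tokens, every non-maroon token comes out first.
There are 8 + 20 + 13 + 38 + 11 + 30 + 18 + 26 = 164 non-maroon tokens altogether.
After those, each further token must be maroon, so 164 + 5 = 169 draws guarantee 5 maroon tokens.

169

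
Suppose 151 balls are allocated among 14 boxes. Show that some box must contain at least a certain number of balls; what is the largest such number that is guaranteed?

The 14 boxes are the holes and the 151 balls are the pigeons.
If every box held at most 10 balls, the total would be at most 14 × 10 = 140, which is less than 151.
So some box holds at least ⌈151/14⌉ = 11 balls.

11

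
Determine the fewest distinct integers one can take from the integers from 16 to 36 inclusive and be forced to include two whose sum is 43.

16

Two chosen integers sum to 43 exactly when both halves of some pair {x, 43−x} with 16 ≤ x ≤ 43−x ≤ 27 are chosen — 6 such pairs.
The remaining 9 elements (those with no distinct partner in range) can never complete a 43-sum, so the worst case takes all of them and one from each pair: 9 + 6 = 15.
The 16th integer has to be the second member of some pair, so 15 + 1 = 16.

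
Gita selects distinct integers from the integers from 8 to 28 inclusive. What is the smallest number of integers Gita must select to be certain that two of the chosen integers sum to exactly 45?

Group the elements by complementary pair {x, 45−x}: {17,28}, {18,27}, {19,26}, …, giving 6 two-element pairs and 9 integers whose partner 45−x falls outside [8,28].
Treating each of those 15 groups as a pigeonhole, one can pick one integer per group — 15 integers — with no two summing to 45.
The 16th integer lands in an occupied pair, forcing a sum of 45.

16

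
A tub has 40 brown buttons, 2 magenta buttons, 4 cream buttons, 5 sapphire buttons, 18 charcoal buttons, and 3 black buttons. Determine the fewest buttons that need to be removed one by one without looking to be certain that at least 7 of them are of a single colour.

Pigeonhole: put each drawn button into a box by colour. The largest draw with every box below 7 takes min(count, 6) from each colour; colours with fewer than 6 contribute all they have.
Σ min(cᵢ, 6) = 6 + 2 + 4 + 5 + 6 + 3 = 26.
Draw number 26 + 1 = 27 must push one box to 7.

27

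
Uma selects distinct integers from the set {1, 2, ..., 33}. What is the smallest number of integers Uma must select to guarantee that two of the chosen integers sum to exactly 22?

24

Two chosen integers sum to 22 exactly when both halves of some pair {x, 22−x} with 1 ≤ x ≤ 22−x ≤ 21 are chosen — 10 such pairs.
The remaining 13 elements (those with no distinct partner in range) can never complete a 22-sum, so the worst case takes all of them and one from each pair: 13 + 10 = 23.
By pigeonhole, the 24th integer has to be the second member of some pair, so 23 + 1 = 24.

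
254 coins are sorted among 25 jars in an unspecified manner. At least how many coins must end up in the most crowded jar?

11

The 25 jars are the holes and the 254 coins are the pigeons.
If every jar held at most 10 coins, the total would be at most 25 × 10 = 250, which is less than 254.
So some jar holds at least ⌈254/25⌉ = 11 coins.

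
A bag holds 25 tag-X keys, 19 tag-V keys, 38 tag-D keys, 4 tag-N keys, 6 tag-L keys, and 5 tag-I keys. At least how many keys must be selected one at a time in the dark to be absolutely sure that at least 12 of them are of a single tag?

By pigeonhole, the 6 tags are the holes; the keys drawn are the pigeons.
To avoid 12 of any one tag, the worst case takes at most 11 of each tag, or every key of a tag that has fewer than 11.
That gives 11 + 11 + 11 + 4 + 6 + 5 = 48 keys with no tag reaching 12.
The next key forces some tag to 12, so 48 + 1 = 49.

49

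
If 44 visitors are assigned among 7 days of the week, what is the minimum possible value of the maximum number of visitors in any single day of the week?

Pigeonhole: the 7 days of the week are the holes and the 44 visitors are the pigeons.
If every day of the week held at most 6 visitors, the total would be at most 7 × 6 = 42, which is less than 44.
So some day of the week holds at least ⌈44/7⌉ = 7 visitors.

7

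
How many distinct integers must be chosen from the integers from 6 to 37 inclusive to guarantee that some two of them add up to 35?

Group the elements by complementary pair {x, 35−x}: {6,29}, {7,28}, {8,27}, …, giving 12 two-element pairs and 8 integers whose partner 35−x falls outside [6,37].
Treating each of those 20 groups as a pigeonhole, one can pick one integer per group — 20 integers — with no two summing to 35.
The 21st integer lands in an occupied pair, forcing a sum of 35.

21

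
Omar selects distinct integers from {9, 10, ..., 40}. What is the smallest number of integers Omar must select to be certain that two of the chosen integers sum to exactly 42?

Two chosen integers sum to 42 exactly when both halves of some pair {x, 42−x} with 9 ≤ x ≤ 42−x ≤ 33 are chosen — 12 such pairs.
The remaining 8 elements (those with no distinct partner in range) can never complete a 42-sum, so the worst case takes all of them and one from each pair: 8 + 12 = 20.
The 21st integer has to be the second member of some pair, so 20 + 1 = 21.

21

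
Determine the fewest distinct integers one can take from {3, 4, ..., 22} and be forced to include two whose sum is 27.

Group the elements by complementary pair {x, 27−x}: {5,22}, {6,21}, {7,20}, …, giving 9 two-element pairs and 2 integers whose partner 27−x falls outside [3,22].
Treating each of those 11 groups as a pigeonhole, one can pick one integer per group — 11 integers — with no two summing to 27.
The 12th integer lands in an occupied pair, forcing a sum of 27.

12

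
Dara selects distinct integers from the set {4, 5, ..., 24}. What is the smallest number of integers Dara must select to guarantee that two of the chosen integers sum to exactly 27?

12

Group the elements by complementary pair {x, 27−x}: {4,23}, {5,22}, {6,21}, …, giving 10 two-element pairs and 1 integer whose partner 27−x falls outside [4,24].
Treating each of those 11 groups as a pigeonhole, one can pick one integer per group — 11 integers — with no two summing to 27.
The 12th integer lands in an occupied pair, forcing a sum of 27.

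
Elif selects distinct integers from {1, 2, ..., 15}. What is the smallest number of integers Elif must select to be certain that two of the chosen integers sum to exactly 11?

A set avoiding the sum 11 can contain at most one of each pair {x, 11−x}, plus the 5 elements whose complement lies outside the range.
The integers 6, …, 15 (10 of them) are such a set: any two sum to at least 6+7 = 13 > 11.
By pigeonhole, any 11th integer completes one of the 5 pairs, so 11 choices force a sum of 11.

11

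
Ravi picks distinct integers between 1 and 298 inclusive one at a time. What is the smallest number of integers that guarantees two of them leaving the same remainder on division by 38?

39

By pigeonhole, the 38 residue classes mod 38 are the pigeonholes.
With 38 integers one could put 1 in each residue class and have no class reach 2.
The 39th integer pushes some class to 2, so 38·1 + 1 = 39.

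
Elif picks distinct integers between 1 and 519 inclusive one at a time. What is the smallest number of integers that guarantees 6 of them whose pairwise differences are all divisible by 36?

181

Integers whose pairwise differences are multiples of 36 are exactly those sharing a remainder mod 36. By pigeonhole, the 36 residue classes mod 36 are the pigeonholes.
With 180 integers one could put 5 in each residue class and have no class reach 6.
The 181st integer pushes some class to 6, so 36·5 + 1 = 181.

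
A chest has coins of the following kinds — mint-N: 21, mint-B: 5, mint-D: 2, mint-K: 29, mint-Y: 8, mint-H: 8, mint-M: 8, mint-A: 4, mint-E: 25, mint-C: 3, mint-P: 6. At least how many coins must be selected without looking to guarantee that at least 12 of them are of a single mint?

By pigeonhole, the 11 mints are the holes; the coins drawn are the pigeons.
To avoid 12 of any one mint, the worst case takes at most 11 of each mint, or every coin of a mint that has fewer than 11.
That gives 11 + 5 + 2 + 11 + 8 + 8 + 8 + 4 + 11 + 3 + 6 = 77 coins with no mint reaching 12.
The next coin forces some mint to 12, so 77 + 1 = 78.

78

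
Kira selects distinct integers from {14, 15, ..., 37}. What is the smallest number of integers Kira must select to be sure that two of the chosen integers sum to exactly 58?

17

Group the elements by complementary pair {x, 58−x}: {21,37}, {22,36}, {23,35}, …, giving 8 two-element pairs, the single value 29 (it cannot pair with itself since the integers are distinct), and 7 integers whose partner 58−x falls outside [14,37].
By pigeonhole, treating each of those 16 groups as a pigeonhole, one can pick one integer per group — 16 integers — with no two summing to 58.
The 17th integer lands in an occupied pair, forcing a sum of 58.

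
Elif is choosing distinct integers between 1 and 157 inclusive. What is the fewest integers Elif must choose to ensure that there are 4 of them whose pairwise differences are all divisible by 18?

Integers whose pairwise differences are multiples of 18 are exactly those sharing a remainder mod 18. The 18 residue classes mod 18 are the pigeonholes.
With 54 integers one could put 3 in each residue class and have no class reach 4.
The 55th integer pushes some class to 4, so 18·3 + 1 = 55.

55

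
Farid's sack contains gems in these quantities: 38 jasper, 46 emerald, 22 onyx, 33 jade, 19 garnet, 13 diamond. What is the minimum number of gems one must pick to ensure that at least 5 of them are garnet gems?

157

In the worst case for collecting garnet gems, every non-garnet gem comes out first.
There are 38 + 46 + 22 + 33 + 13 = 152 non-garnet gems altogether.
After those, each further gem must be garnet, so 152 + 5 = 157 draws guarantee 5 garnet gems.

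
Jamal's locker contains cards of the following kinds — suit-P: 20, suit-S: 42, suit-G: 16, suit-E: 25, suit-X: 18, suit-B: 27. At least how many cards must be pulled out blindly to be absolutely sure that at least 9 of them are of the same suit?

By the pigeonhole principle, the 6 suits are the holes; the cards drawn are the pigeons.
To avoid 9 of any one suit, the worst case takes at most 8 of each suit.
That gives 8 + 8 + 8 + 8 + 8 + 8 = 48 cards with no suit reaching 9.
The next card forces some suit to 9, so 48 + 1 = 49.

49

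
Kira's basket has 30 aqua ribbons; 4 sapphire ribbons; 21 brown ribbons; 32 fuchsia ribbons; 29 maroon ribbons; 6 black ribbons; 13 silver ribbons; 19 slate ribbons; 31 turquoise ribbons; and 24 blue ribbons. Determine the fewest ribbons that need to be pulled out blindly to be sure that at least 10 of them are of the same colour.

An adversary could hand out at most 9 ribbons per colour (sapphire, black run out sooner): 9 + 4 + 9 + 9 + 9 + 6 + 9 + 9 + 9 + 9 = 82 ribbons and still no colour has 10.
One more ribbon lands in a colour already at 9, so 83 draws are enough and 82 are not.

83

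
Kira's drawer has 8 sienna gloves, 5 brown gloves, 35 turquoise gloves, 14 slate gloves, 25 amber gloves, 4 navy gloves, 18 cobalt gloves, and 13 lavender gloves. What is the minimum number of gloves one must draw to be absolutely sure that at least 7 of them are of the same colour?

46

By pigeonhole, the 8 colours are the holes; the gloves drawn are the pigeons.
To avoid 7 of any one colour, the worst case takes at most 6 of each colour, or every glove of a colour that has fewer than 6.
That gives 6 + 5 + 6 + 6 + 6 + 4 + 6 + 6 = 45 gloves with no colour reaching 7.
The next glove forces some colour to 7, so 45 + 1 = 46.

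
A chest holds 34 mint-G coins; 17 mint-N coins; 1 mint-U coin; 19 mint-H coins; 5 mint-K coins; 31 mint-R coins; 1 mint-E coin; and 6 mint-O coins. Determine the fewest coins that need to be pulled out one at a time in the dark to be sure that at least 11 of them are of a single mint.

54

An adversary could hand out at most 10 coins per mint (4 mints run out sooner): 10 + 10 + 1 + 10 + 5 + 10 + 1 + 6 = 53 coins and still no mint has 11.
Pigeonhole: one more coin lands in a mint already at 10, so 54 draws are enough and 53 are not.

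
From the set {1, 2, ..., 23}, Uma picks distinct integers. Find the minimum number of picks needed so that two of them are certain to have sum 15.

17

Group the elements by complementary pair {x, 15−x}: {1,14}, {2,13}, {3,12}, …, giving 7 two-element pairs and 9 integers whose partner 15−x falls outside [1,23].
By pigeonhole, treating each of those 16 groups as a pigeonhole, one can pick one integer per group — 16 integers — with no two summing to 15.
The 17th integer lands in an occupied pair, forcing a sum of 15.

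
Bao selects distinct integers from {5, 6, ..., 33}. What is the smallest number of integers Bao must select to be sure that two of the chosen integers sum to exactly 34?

A set avoiding the sum 34 can contain at most one of each pair {x, 34−x}, plus the 5 elements whose complement lies outside the range or equal to its own complement.
The integers 17, …, 33 (17 of them) are such a set: any two sum to at least 17+18 = 35 > 34.
Any 18th integer completes one of the 12 pairs, so 18 choices force a sum of 34.

18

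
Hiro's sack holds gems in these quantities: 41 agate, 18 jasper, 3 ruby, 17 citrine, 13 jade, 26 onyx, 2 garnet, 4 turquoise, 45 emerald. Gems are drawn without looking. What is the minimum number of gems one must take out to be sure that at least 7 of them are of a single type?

Pigeonhole: the 9 types are the holes; the gems drawn are the pigeons.
To avoid 7 of any one type, the worst case takes at most 6 of each type, or every gem of a type that has fewer than 6.
That gives 6 + 6 + 3 + 6 + 6 + 6 + 2 + 4 + 6 = 45 gems with no type reaching 7.
The next gem forces some type to 7, so 45 + 1 = 46.

46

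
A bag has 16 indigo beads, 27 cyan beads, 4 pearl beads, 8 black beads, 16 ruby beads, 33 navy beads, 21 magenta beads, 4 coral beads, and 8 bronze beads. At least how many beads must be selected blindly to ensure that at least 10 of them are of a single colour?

70

The 9 colours are the holes; the beads drawn are the pigeons.
To avoid 10 of any one colour, the worst case takes at most 9 of each colour, or every bead of a colour that has fewer than 9.
That gives 9 + 9 + 4 + 8 + 9 + 9 + 9 + 4 + 8 = 69 beads with no colour reaching 10.
The next bead forces some colour to 10, so 69 + 1 = 70.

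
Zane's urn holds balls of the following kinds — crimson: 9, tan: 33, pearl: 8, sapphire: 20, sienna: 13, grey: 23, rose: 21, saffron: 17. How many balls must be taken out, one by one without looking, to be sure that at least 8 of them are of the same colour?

57

Put each drawn ball into a box by colour. The largest draw with every box below 8 takes min(count, 7) from each colour.
Σ min(cᵢ, 7) = 7 + 7 + 7 + 7 + 7 + 7 + 7 + 7 = 56.
Draw number 56 + 1 = 57 must push one box to 8.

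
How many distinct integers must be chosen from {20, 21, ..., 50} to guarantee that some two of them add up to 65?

19

Two chosen integers sum to 65 exactly when both halves of some pair {x, 65−x} with 20 ≤ x ≤ 65−x ≤ 45 are chosen — 13 such pairs.
The remaining 5 elements (those with no distinct partner in range) can never complete a 65-sum, so the worst case takes all of them and one from each pair: 5 + 13 = 18.
Pigeonhole: the 19th integer has to be the second member of some pair, so 18 + 1 = 19.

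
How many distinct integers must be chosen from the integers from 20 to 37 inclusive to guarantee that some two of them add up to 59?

11

A set avoiding the sum 59 can contain at most one of each pair {x, 59−x}, plus the 2 elements whose complement lies outside the range.
The integers 20, …, 29 (10 of them) are such a set: any two sum to at least 20+21 = 41 and at most 28+29 = 57 < 59.
Any 11th integer completes one of the 8 pairs, so 11 choices force a sum of 59.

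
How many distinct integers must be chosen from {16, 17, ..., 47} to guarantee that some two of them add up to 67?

Group the elements by complementary pair {x, 67−x}: {20,47}, {21,46}, {22,45}, …, giving 14 two-element pairs and 4 integers whose partner 67−x falls outside [16,47].
By pigeonhole, treating each of those 18 groups as a pigeonhole, one can pick one integer per group — 18 integers — with no two summing to 67.
The 19th integer lands in an occupied pair, forcing a sum of 67.

19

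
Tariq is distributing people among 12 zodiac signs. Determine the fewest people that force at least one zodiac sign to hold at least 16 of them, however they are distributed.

With 180 people one could put exactly 15 in each of the 12 zodiac signs, and no zodiac sign would reach 16.
One more person must land in a zodiac sign that already has 15, giving it 16.
So 12 × 15 + 1 = 181 people are required.

181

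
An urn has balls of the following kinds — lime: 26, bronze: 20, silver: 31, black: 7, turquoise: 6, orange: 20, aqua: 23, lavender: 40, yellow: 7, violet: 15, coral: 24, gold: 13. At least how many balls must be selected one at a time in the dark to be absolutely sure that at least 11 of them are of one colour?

By the pigeonhole principle, put each drawn ball into a box by colour. The largest draw with every box below 11 takes min(count, 10) from each colour; colours with fewer than 10 contribute all they have.
Σ min(cᵢ, 10) = 10 + 10 + 10 + 7 + 6 + 10 + 10 + 10 + 7 + 10 + 10 + 10 = 110.
Draw number 110 + 1 = 111 must push one box to 11.

111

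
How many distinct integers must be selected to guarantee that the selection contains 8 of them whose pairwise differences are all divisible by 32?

225

Integers whose pairwise differences are multiples of 32 are exactly those sharing a remainder mod 32. By pigeonhole, the 32 residue classes mod 32 are the pigeonholes.
With 224 integers one could put 7 in each residue class and have no class reach 8.
The 225th integer pushes some class to 8, so 32·7 + 1 = 225.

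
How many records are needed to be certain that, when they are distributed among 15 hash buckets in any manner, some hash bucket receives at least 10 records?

136

With 135 records one could put exactly 9 in each of the 15 hash buckets, and no hash bucket would reach 10.
By the pigeonhole principle, one more record must land in a hash bucket that already has 9, giving it 10.
So 15 × 9 + 1 = 136 records are required.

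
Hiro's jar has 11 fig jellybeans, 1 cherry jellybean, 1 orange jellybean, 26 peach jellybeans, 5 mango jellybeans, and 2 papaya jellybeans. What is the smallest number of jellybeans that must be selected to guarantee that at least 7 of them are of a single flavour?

22

By the pigeonhole principle, the 6 flavours are the holes; the jellybeans drawn are the pigeons.
To avoid 7 of any one flavour, the worst case takes at most 6 of each flavour, or every jellybean of a flavour that has fewer than 6.
That gives 6 + 1 + 1 + 6 + 5 + 2 = 21 jellybeans with no flavour reaching 7.
The next jellybean forces some flavour to 7, so 21 + 1 = 22.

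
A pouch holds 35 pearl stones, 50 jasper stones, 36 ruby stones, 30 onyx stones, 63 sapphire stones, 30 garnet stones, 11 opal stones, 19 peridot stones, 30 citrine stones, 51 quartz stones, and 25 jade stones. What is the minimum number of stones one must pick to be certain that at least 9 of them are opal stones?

In the worst case for collecting opal stones, every non-opal stone comes out first.
There are 35 + 50 + 36 + 30 + 63 + 30 + 19 + 30 + 51 + 25 = 369 non-opal stones altogether.
After those, each further stone must be opal, so 369 + 9 = 378 draws guarantee 9 opal stones.

378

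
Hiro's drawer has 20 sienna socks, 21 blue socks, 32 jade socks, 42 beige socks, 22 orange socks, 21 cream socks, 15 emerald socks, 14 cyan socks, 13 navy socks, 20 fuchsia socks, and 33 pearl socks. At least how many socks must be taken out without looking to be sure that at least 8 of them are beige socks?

In the worst case for collecting beige socks, every non-beige sock comes out first.
There are 20 + 21 + 32 + 22 + 21 + 15 + 14 + 13 + 20 + 33 = 211 non-beige socks altogether.
After those, each further sock must be beige, so 211 + 8 = 219 draws guarantee 8 beige socks.

219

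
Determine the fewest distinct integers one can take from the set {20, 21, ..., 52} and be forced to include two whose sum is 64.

Two chosen integers sum to 64 exactly when both halves of some pair {x, 64−x} with 20 ≤ x ≤ 64−x ≤ 44 are chosen — 12 such pairs.
The remaining 9 elements (those with no distinct partner in range) can never complete a 64-sum, so the worst case takes all of them and one from each pair: 9 + 12 = 21.
Pigeonhole: the 22nd integer has to be the second member of some pair, so 21 + 1 = 22.

22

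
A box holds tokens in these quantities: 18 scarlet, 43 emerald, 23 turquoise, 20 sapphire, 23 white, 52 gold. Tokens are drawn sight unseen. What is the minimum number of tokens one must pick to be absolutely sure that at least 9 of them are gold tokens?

136

In the worst case for collecting gold tokens, every non-gold token comes out first.
There are 18 + 43 + 23 + 20 + 23 = 127 non-gold tokens altogether.
After those, each further token must be gold, so 127 + 9 = 136 draws guarantee 9 gold tokens.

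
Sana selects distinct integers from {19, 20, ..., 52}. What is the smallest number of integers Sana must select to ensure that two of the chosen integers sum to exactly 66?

Two chosen integers sum to 66 exactly when both halves of some pair {x, 66−x} with 19 ≤ x ≤ 66−x ≤ 47 are chosen — 14 such pairs.
The remaining 6 elements (those with no distinct partner in range) can never complete a 66-sum, so the worst case takes all of them and one from each pair: 6 + 14 = 20.
By pigeonhole, the 21st integer has to be the second member of some pair, so 20 + 1 = 21.

21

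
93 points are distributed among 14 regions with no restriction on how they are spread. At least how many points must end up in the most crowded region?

By the pigeonhole principle, the 14 regions are the holes and the 93 points are the pigeons.
If every region held at most 6 points, the total would be at most 14 × 6 = 84, which is less than 93.
So some region holds at least ⌈93/14⌉ = 7 points.

7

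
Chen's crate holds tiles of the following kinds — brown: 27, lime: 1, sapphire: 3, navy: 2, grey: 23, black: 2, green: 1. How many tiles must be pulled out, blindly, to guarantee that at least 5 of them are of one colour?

Put each drawn tile into a box by colour. The largest draw with every box below 5 takes min(count, 4) from each colour; colours with fewer than 4 contribute all they have.
Σ min(cᵢ, 4) = 4 + 1 + 3 + 2 + 4 + 2 + 1 = 17.
Draw number 17 + 1 = 18 must push one box to 5.

18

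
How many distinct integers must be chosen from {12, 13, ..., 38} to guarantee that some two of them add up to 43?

18

Two chosen integers sum to 43 exactly when both halves of some pair {x, 43−x} with 12 ≤ x ≤ 43−x ≤ 31 are chosen — 10 such pairs.
The remaining 7 elements (those with no distinct partner in range) can never complete a 43-sum, so the worst case takes all of them and one from each pair: 7 + 10 = 17.
The 18th integer has to be the second member of some pair, so 17 + 1 = 18.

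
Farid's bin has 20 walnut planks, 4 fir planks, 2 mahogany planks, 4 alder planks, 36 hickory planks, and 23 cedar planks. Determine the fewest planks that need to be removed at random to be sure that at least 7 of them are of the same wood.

By pigeonhole, put each drawn plank into a box by wood. The largest draw with every box below 7 takes min(count, 6) from each wood; woods with fewer than 6 contribute all they have.
Σ min(cᵢ, 6) = 6 + 4 + 2 + 4 + 6 + 6 = 28.
Draw number 28 + 1 = 29 must push one box to 7.

29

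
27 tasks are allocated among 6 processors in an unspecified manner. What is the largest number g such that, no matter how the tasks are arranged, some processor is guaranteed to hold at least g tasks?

Pigeonhole: the 6 processors are the holes and the 27 tasks are the pigeons.
If every processor held at most 4 tasks, the total would be at most 6 × 4 = 24, which is less than 27.
So some processor holds at least ⌈27/6⌉ = 5 tasks.

5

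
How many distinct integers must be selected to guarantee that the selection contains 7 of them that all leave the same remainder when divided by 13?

79

The 13 residue classes mod 13 are the pigeonholes.
With 78 integers one could put 6 in each residue class and have no class reach 7.
The 79th integer pushes some class to 7, so 13·6 + 1 = 79.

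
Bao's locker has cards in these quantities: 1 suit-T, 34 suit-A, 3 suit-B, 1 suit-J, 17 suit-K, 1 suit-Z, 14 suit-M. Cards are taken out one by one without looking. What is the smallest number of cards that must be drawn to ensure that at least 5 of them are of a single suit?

19

Put each drawn card into a box by suit. The largest draw with every box below 5 takes min(count, 4) from each suit; suits with fewer than 4 contribute all they have.
Σ min(cᵢ, 4) = 1 + 4 + 3 + 1 + 4 + 1 + 4 = 18.
Draw number 18 + 1 = 19 must push one box to 5.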